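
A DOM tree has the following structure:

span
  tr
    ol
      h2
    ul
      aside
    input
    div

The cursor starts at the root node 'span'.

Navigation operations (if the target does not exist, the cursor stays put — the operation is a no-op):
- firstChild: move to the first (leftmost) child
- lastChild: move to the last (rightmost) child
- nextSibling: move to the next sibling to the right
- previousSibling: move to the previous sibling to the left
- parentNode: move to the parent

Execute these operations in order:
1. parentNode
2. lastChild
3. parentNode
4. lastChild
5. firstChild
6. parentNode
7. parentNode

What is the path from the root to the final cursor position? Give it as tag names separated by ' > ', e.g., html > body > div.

After 1 (parentNode): span (no-op, stayed)
After 2 (lastChild): tr
After 3 (parentNode): span
After 4 (lastChild): tr
After 5 (firstChild): ol
After 6 (parentNode): tr
After 7 (parentNode): span

Answer: span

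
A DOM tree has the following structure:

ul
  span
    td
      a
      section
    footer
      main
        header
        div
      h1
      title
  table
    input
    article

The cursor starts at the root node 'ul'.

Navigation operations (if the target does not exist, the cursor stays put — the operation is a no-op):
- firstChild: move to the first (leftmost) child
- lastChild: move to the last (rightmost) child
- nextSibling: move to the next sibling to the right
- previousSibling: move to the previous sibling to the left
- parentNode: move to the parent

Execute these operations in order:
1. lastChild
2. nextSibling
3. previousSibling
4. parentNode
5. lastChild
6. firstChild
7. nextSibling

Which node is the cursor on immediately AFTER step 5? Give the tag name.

Answer: table

Derivation:
After 1 (lastChild): table
After 2 (nextSibling): table (no-op, stayed)
After 3 (previousSibling): span
After 4 (parentNode): ul
After 5 (lastChild): table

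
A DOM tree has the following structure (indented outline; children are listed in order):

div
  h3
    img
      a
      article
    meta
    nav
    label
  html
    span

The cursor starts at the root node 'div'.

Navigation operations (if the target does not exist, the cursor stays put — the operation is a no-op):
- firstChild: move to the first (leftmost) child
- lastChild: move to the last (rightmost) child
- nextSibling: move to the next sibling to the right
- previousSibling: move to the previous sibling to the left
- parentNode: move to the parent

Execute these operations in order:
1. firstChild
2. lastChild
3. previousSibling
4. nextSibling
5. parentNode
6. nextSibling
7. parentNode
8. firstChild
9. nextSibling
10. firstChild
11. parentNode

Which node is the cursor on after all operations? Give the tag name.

Answer: html

Derivation:
After 1 (firstChild): h3
After 2 (lastChild): label
After 3 (previousSibling): nav
After 4 (nextSibling): label
After 5 (parentNode): h3
After 6 (nextSibling): html
After 7 (parentNode): div
After 8 (firstChild): h3
After 9 (nextSibling): html
After 10 (firstChild): span
After 11 (parentNode): html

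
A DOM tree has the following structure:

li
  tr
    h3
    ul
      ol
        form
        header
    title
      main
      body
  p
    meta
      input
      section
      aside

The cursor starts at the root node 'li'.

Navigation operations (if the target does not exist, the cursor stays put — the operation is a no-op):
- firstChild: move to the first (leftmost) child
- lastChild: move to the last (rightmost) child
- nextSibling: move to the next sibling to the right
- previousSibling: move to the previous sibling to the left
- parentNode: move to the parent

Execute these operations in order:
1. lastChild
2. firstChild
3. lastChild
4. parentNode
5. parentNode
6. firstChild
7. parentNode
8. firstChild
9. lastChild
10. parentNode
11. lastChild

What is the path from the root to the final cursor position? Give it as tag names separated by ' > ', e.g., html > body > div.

Answer: li > p > meta > aside

Derivation:
After 1 (lastChild): p
After 2 (firstChild): meta
After 3 (lastChild): aside
After 4 (parentNode): meta
After 5 (parentNode): p
After 6 (firstChild): meta
After 7 (parentNode): p
After 8 (firstChild): meta
After 9 (lastChild): aside
After 10 (parentNode): meta
After 11 (lastChild): aside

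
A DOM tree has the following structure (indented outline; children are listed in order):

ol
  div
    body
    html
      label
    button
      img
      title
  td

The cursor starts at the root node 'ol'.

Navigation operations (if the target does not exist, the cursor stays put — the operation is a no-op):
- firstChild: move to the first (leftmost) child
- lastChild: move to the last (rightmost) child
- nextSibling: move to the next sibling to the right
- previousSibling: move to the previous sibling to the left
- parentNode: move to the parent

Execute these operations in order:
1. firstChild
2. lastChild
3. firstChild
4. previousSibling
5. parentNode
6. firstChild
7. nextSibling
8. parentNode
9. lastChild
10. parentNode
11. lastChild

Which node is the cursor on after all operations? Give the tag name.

Answer: title

Derivation:
After 1 (firstChild): div
After 2 (lastChild): button
After 3 (firstChild): img
After 4 (previousSibling): img (no-op, stayed)
After 5 (parentNode): button
After 6 (firstChild): img
After 7 (nextSibling): title
After 8 (parentNode): button
After 9 (lastChild): title
After 10 (parentNode): button
After 11 (lastChild): title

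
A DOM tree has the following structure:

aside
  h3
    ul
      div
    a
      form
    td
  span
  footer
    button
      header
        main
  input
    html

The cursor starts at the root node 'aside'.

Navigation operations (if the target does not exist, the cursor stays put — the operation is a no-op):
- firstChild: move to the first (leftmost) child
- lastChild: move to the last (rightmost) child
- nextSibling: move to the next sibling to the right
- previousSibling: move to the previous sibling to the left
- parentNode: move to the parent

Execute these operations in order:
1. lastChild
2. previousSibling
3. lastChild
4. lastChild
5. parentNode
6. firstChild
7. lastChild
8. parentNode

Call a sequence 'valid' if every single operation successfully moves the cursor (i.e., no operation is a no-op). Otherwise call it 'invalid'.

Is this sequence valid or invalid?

Answer: valid

Derivation:
After 1 (lastChild): input
After 2 (previousSibling): footer
After 3 (lastChild): button
After 4 (lastChild): header
After 5 (parentNode): button
After 6 (firstChild): header
After 7 (lastChild): main
After 8 (parentNode): header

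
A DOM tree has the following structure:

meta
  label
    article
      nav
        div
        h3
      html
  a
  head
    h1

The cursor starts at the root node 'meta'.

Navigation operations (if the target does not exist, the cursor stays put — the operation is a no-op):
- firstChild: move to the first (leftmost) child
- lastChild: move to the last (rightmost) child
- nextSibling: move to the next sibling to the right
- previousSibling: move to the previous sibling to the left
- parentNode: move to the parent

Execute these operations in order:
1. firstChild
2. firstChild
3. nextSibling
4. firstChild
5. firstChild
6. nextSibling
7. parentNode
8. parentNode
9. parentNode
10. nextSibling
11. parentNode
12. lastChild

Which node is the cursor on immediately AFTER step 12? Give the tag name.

After 1 (firstChild): label
After 2 (firstChild): article
After 3 (nextSibling): article (no-op, stayed)
After 4 (firstChild): nav
After 5 (firstChild): div
After 6 (nextSibling): h3
After 7 (parentNode): nav
After 8 (parentNode): article
After 9 (parentNode): label
After 10 (nextSibling): a
After 11 (parentNode): meta
After 12 (lastChild): head

Answer: head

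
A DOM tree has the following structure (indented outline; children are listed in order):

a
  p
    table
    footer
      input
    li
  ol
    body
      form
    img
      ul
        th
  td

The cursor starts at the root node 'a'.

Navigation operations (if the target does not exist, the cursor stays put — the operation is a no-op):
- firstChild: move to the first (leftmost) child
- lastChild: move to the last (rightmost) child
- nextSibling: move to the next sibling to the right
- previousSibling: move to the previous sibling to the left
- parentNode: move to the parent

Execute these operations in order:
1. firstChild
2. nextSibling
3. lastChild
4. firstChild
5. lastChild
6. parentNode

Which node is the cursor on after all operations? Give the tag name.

After 1 (firstChild): p
After 2 (nextSibling): ol
After 3 (lastChild): img
After 4 (firstChild): ul
After 5 (lastChild): th
After 6 (parentNode): ul

Answer: ul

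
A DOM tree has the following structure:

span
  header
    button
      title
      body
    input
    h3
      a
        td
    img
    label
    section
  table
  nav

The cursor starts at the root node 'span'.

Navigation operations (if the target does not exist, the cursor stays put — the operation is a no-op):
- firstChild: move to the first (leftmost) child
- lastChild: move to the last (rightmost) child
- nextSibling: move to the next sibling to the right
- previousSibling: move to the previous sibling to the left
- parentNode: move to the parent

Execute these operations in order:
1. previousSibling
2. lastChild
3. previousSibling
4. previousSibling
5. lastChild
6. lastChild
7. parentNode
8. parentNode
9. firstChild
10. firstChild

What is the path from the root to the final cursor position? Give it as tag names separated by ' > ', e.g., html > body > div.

After 1 (previousSibling): span (no-op, stayed)
After 2 (lastChild): nav
After 3 (previousSibling): table
After 4 (previousSibling): header
After 5 (lastChild): section
After 6 (lastChild): section (no-op, stayed)
After 7 (parentNode): header
After 8 (parentNode): span
After 9 (firstChild): header
After 10 (firstChild): button

Answer: span > header > button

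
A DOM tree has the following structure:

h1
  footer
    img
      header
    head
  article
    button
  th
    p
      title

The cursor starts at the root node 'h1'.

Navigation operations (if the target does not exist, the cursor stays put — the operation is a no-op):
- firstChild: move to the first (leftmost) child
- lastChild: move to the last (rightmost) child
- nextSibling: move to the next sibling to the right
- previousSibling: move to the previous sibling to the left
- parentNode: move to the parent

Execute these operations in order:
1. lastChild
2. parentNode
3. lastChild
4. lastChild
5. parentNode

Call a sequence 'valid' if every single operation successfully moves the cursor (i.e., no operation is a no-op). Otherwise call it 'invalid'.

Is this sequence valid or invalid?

Answer: valid

Derivation:
After 1 (lastChild): th
After 2 (parentNode): h1
After 3 (lastChild): th
After 4 (lastChild): p
After 5 (parentNode): th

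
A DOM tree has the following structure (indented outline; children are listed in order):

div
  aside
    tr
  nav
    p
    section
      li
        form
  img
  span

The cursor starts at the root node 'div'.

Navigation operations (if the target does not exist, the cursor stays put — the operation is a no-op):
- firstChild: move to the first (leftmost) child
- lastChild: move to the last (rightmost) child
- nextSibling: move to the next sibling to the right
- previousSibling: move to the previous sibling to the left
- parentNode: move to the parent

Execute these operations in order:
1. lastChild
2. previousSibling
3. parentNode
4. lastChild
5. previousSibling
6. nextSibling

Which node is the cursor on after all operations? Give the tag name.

Answer: span

Derivation:
After 1 (lastChild): span
After 2 (previousSibling): img
After 3 (parentNode): div
After 4 (lastChild): span
After 5 (previousSibling): img
After 6 (nextSibling): span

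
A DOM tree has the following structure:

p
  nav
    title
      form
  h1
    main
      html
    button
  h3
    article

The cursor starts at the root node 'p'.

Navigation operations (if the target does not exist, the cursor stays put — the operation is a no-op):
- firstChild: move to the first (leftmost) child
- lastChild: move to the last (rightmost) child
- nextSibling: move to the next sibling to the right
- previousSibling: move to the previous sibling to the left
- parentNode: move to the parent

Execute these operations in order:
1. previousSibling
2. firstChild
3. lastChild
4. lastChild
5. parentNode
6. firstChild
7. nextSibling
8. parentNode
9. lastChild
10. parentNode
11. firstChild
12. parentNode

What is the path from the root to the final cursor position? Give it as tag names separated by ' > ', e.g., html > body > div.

After 1 (previousSibling): p (no-op, stayed)
After 2 (firstChild): nav
After 3 (lastChild): title
After 4 (lastChild): form
After 5 (parentNode): title
After 6 (firstChild): form
After 7 (nextSibling): form (no-op, stayed)
After 8 (parentNode): title
After 9 (lastChild): form
After 10 (parentNode): title
After 11 (firstChild): form
After 12 (parentNode): title

Answer: p > nav > title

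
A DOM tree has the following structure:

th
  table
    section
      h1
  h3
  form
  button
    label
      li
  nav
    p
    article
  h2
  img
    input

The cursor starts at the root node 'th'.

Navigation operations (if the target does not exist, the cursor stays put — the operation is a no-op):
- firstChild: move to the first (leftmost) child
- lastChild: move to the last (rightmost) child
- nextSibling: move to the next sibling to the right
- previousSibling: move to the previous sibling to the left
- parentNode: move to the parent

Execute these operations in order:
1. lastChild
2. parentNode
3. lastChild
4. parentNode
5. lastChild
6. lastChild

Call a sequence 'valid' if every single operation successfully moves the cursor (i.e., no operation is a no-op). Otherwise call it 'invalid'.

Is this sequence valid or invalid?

After 1 (lastChild): img
After 2 (parentNode): th
After 3 (lastChild): img
After 4 (parentNode): th
After 5 (lastChild): img
After 6 (lastChild): input

Answer: valid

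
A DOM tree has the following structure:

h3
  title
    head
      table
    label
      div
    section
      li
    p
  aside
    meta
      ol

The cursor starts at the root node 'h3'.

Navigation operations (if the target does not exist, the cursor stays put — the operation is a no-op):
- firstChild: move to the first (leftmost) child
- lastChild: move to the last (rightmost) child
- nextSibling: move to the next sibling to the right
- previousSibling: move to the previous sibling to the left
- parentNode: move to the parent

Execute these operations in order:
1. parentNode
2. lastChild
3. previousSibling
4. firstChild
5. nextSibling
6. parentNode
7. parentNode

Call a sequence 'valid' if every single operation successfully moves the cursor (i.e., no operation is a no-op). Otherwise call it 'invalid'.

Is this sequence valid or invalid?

After 1 (parentNode): h3 (no-op, stayed)
After 2 (lastChild): aside
After 3 (previousSibling): title
After 4 (firstChild): head
After 5 (nextSibling): label
After 6 (parentNode): title
After 7 (parentNode): h3

Answer: invalid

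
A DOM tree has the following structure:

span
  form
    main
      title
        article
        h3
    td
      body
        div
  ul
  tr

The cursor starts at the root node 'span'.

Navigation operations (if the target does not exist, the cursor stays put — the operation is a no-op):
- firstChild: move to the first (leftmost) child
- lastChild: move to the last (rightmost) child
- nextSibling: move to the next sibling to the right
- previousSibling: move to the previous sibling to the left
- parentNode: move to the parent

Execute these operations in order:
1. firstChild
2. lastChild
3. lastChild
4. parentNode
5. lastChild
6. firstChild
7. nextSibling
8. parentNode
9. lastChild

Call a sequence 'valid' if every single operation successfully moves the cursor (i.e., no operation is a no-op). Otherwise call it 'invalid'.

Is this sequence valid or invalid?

Answer: invalid

Derivation:
After 1 (firstChild): form
After 2 (lastChild): td
After 3 (lastChild): body
After 4 (parentNode): td
After 5 (lastChild): body
After 6 (firstChild): div
After 7 (nextSibling): div (no-op, stayed)
After 8 (parentNode): body
After 9 (lastChild): div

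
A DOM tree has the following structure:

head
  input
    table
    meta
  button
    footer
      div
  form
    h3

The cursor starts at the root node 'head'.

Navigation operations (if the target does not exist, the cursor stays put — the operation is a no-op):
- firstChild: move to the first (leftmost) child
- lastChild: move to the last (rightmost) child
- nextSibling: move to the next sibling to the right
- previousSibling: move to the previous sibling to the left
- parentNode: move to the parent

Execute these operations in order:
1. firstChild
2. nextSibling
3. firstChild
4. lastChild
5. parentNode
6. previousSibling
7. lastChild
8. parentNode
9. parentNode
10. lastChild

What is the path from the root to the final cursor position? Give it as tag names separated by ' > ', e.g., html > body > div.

After 1 (firstChild): input
After 2 (nextSibling): button
After 3 (firstChild): footer
After 4 (lastChild): div
After 5 (parentNode): footer
After 6 (previousSibling): footer (no-op, stayed)
After 7 (lastChild): div
After 8 (parentNode): footer
After 9 (parentNode): button
After 10 (lastChild): footer

Answer: head > button > footer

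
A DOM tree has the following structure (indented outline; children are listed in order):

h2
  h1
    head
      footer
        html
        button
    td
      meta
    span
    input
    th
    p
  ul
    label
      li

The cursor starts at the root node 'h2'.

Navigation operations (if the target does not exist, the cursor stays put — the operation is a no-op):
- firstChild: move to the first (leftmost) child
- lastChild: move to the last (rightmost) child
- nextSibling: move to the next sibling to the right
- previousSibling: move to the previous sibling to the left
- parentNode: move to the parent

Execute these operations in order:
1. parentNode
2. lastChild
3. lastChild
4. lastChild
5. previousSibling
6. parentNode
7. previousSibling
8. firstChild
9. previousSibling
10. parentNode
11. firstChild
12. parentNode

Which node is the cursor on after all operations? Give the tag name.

After 1 (parentNode): h2 (no-op, stayed)
After 2 (lastChild): ul
After 3 (lastChild): label
After 4 (lastChild): li
After 5 (previousSibling): li (no-op, stayed)
After 6 (parentNode): label
After 7 (previousSibling): label (no-op, stayed)
After 8 (firstChild): li
After 9 (previousSibling): li (no-op, stayed)
After 10 (parentNode): label
After 11 (firstChild): li
After 12 (parentNode): label

Answer: label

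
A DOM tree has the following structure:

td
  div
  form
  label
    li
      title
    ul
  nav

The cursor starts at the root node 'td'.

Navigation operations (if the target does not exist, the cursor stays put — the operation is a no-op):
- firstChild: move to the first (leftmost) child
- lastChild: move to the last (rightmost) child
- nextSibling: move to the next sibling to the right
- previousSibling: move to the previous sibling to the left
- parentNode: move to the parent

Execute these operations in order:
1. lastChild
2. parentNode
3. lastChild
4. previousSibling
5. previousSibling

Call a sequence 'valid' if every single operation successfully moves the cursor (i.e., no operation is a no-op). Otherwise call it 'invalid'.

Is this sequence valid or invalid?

Answer: valid

Derivation:
After 1 (lastChild): nav
After 2 (parentNode): td
After 3 (lastChild): nav
After 4 (previousSibling): label
After 5 (previousSibling): form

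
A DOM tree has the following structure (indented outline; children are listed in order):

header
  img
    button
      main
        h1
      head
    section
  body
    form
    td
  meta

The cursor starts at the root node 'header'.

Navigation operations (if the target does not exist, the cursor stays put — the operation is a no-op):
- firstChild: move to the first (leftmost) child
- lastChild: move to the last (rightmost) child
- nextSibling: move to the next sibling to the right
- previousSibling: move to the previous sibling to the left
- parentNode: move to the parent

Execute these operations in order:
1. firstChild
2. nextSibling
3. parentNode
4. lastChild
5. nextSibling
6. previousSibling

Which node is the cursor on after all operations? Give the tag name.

Answer: body

Derivation:
After 1 (firstChild): img
After 2 (nextSibling): body
After 3 (parentNode): header
After 4 (lastChild): meta
After 5 (nextSibling): meta (no-op, stayed)
After 6 (previousSibling): body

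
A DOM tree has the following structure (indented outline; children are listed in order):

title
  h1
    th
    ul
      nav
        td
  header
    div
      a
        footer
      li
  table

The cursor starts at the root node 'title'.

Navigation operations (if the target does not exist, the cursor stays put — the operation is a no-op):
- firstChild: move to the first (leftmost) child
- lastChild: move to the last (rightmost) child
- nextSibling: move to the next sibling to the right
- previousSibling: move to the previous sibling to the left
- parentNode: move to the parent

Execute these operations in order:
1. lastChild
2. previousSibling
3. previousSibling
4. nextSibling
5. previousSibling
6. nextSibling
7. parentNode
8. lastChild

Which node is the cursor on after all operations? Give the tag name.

Answer: table

Derivation:
After 1 (lastChild): table
After 2 (previousSibling): header
After 3 (previousSibling): h1
After 4 (nextSibling): header
After 5 (previousSibling): h1
After 6 (nextSibling): header
After 7 (parentNode): title
After 8 (lastChild): table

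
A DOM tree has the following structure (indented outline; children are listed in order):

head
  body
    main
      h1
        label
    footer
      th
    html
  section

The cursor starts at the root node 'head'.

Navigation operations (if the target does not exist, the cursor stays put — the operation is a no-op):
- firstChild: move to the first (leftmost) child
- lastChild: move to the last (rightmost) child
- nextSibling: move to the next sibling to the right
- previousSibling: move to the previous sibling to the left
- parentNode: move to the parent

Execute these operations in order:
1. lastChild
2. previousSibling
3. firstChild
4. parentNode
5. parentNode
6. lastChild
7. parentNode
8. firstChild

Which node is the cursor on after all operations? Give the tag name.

Answer: body

Derivation:
After 1 (lastChild): section
After 2 (previousSibling): body
After 3 (firstChild): main
After 4 (parentNode): body
After 5 (parentNode): head
After 6 (lastChild): section
After 7 (parentNode): head
After 8 (firstChild): body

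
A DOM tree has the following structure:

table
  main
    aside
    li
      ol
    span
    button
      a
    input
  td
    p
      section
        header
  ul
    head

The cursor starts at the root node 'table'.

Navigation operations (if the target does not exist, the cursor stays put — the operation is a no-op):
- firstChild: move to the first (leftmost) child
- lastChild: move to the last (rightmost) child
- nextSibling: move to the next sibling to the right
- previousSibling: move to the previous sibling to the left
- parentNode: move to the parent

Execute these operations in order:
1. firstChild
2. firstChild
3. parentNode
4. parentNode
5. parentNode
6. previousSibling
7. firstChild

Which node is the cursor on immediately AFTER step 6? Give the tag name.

Answer: table

Derivation:
After 1 (firstChild): main
After 2 (firstChild): aside
After 3 (parentNode): main
After 4 (parentNode): table
After 5 (parentNode): table (no-op, stayed)
After 6 (previousSibling): table (no-op, stayed)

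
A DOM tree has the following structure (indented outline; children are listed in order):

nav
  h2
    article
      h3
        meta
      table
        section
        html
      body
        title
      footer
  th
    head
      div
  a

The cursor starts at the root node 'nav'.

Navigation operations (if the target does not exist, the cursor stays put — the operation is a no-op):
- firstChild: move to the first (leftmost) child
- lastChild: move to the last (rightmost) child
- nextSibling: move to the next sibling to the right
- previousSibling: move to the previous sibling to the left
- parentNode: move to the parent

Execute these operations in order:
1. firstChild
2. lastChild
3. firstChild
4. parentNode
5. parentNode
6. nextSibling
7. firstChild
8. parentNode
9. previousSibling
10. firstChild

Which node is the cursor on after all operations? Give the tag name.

After 1 (firstChild): h2
After 2 (lastChild): article
After 3 (firstChild): h3
After 4 (parentNode): article
After 5 (parentNode): h2
After 6 (nextSibling): th
After 7 (firstChild): head
After 8 (parentNode): th
After 9 (previousSibling): h2
After 10 (firstChild): article

Answer: article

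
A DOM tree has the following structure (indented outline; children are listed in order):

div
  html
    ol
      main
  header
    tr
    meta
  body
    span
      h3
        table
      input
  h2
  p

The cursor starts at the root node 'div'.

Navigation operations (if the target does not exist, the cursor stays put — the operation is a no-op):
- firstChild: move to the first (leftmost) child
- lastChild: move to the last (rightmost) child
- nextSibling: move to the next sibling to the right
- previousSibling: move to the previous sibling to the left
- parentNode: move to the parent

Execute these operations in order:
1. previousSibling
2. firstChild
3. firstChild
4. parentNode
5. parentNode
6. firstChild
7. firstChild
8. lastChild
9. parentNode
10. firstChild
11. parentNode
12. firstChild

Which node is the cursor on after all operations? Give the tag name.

Answer: main

Derivation:
After 1 (previousSibling): div (no-op, stayed)
After 2 (firstChild): html
After 3 (firstChild): ol
After 4 (parentNode): html
After 5 (parentNode): div
After 6 (firstChild): html
After 7 (firstChild): ol
After 8 (lastChild): main
After 9 (parentNode): ol
After 10 (firstChild): main
After 11 (parentNode): ol
After 12 (firstChild): main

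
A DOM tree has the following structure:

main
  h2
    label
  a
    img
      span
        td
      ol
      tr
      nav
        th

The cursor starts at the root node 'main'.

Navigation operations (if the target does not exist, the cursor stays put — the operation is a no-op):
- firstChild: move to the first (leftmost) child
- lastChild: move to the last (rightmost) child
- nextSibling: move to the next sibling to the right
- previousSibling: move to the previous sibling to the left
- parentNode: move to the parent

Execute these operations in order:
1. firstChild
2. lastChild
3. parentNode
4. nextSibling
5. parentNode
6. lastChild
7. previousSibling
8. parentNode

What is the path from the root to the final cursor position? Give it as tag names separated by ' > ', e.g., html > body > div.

Answer: main

Derivation:
After 1 (firstChild): h2
After 2 (lastChild): label
After 3 (parentNode): h2
After 4 (nextSibling): a
After 5 (parentNode): main
After 6 (lastChild): a
After 7 (previousSibling): h2
After 8 (parentNode): main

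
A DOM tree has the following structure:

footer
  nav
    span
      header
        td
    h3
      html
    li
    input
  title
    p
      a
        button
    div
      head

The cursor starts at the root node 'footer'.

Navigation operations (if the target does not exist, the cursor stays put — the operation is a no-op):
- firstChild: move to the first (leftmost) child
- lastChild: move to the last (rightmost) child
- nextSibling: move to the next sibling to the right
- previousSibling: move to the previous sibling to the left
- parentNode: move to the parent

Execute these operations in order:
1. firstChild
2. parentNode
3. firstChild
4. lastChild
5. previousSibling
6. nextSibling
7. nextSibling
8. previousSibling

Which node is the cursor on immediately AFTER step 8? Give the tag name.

After 1 (firstChild): nav
After 2 (parentNode): footer
After 3 (firstChild): nav
After 4 (lastChild): input
After 5 (previousSibling): li
After 6 (nextSibling): input
After 7 (nextSibling): input (no-op, stayed)
After 8 (previousSibling): li

Answer: li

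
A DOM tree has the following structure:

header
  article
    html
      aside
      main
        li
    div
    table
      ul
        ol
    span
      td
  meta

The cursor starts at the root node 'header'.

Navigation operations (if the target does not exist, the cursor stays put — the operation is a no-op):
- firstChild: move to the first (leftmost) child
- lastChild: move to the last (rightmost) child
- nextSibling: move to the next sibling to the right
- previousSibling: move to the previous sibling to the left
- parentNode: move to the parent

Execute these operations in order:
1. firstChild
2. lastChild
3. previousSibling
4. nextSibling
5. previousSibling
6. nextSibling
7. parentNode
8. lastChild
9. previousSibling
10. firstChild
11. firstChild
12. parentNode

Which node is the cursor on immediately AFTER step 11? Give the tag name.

Answer: ol

Derivation:
After 1 (firstChild): article
After 2 (lastChild): span
After 3 (previousSibling): table
After 4 (nextSibling): span
After 5 (previousSibling): table
After 6 (nextSibling): span
After 7 (parentNode): article
After 8 (lastChild): span
After 9 (previousSibling): table
After 10 (firstChild): ul
After 11 (firstChild): ol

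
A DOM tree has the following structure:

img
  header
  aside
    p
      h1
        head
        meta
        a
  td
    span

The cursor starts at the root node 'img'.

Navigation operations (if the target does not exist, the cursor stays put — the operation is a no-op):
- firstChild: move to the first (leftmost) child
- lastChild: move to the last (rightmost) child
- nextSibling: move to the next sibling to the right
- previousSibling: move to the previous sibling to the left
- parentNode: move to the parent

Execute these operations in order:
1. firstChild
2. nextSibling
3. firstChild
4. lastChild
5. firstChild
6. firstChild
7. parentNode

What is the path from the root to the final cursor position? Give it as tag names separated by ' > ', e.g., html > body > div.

Answer: img > aside > p > h1

Derivation:
After 1 (firstChild): header
After 2 (nextSibling): aside
After 3 (firstChild): p
After 4 (lastChild): h1
After 5 (firstChild): head
After 6 (firstChild): head (no-op, stayed)
After 7 (parentNode): h1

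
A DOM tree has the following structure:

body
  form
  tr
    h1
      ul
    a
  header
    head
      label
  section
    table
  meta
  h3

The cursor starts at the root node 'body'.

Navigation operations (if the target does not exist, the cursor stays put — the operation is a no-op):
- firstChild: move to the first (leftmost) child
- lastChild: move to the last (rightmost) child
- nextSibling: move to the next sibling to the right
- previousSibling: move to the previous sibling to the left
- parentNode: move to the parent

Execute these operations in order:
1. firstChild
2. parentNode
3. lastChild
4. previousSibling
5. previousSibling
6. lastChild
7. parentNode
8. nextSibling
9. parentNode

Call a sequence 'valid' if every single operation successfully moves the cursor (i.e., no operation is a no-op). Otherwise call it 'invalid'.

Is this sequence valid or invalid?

After 1 (firstChild): form
After 2 (parentNode): body
After 3 (lastChild): h3
After 4 (previousSibling): meta
After 5 (previousSibling): section
After 6 (lastChild): table
After 7 (parentNode): section
After 8 (nextSibling): meta
After 9 (parentNode): body

Answer: valid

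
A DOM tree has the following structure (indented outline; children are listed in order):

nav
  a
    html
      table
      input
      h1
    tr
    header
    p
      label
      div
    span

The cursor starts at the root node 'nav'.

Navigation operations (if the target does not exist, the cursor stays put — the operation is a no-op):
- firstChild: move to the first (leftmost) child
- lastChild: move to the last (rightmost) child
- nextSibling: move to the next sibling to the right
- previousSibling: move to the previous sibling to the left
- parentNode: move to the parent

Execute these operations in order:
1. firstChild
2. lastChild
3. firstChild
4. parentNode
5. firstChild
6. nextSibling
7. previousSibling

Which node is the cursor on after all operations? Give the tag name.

After 1 (firstChild): a
After 2 (lastChild): span
After 3 (firstChild): span (no-op, stayed)
After 4 (parentNode): a
After 5 (firstChild): html
After 6 (nextSibling): tr
After 7 (previousSibling): html

Answer: html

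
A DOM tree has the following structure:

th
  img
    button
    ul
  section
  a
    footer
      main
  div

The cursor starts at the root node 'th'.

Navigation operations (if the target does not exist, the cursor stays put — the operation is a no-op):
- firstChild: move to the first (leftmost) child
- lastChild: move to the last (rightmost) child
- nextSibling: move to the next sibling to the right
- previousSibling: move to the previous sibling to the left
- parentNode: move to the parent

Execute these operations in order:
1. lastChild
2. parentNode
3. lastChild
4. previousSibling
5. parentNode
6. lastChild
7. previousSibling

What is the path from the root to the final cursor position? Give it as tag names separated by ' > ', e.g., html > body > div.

After 1 (lastChild): div
After 2 (parentNode): th
After 3 (lastChild): div
After 4 (previousSibling): a
After 5 (parentNode): th
After 6 (lastChild): div
After 7 (previousSibling): a

Answer: th > a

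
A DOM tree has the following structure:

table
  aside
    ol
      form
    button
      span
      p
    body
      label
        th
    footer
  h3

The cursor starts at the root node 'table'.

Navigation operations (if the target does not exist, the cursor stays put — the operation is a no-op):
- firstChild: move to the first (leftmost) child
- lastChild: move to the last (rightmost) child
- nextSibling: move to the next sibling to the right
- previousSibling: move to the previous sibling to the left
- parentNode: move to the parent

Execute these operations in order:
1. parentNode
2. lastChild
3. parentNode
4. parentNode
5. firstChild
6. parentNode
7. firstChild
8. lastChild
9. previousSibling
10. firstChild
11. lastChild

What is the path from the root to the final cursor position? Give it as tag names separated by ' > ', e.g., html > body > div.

Answer: table > aside > body > label > th

Derivation:
After 1 (parentNode): table (no-op, stayed)
After 2 (lastChild): h3
After 3 (parentNode): table
After 4 (parentNode): table (no-op, stayed)
After 5 (firstChild): aside
After 6 (parentNode): table
After 7 (firstChild): aside
After 8 (lastChild): footer
After 9 (previousSibling): body
After 10 (firstChild): label
After 11 (lastChild): th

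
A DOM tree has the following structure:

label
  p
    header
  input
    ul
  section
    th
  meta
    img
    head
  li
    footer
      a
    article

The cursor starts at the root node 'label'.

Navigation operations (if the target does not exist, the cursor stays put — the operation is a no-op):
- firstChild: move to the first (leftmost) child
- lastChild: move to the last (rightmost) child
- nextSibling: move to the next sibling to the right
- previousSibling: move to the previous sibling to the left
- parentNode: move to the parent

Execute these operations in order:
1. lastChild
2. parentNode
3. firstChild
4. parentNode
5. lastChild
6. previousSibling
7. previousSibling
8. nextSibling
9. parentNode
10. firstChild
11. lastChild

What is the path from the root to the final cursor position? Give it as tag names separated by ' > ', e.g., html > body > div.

After 1 (lastChild): li
After 2 (parentNode): label
After 3 (firstChild): p
After 4 (parentNode): label
After 5 (lastChild): li
After 6 (previousSibling): meta
After 7 (previousSibling): section
After 8 (nextSibling): meta
After 9 (parentNode): label
After 10 (firstChild): p
After 11 (lastChild): header

Answer: label > p > header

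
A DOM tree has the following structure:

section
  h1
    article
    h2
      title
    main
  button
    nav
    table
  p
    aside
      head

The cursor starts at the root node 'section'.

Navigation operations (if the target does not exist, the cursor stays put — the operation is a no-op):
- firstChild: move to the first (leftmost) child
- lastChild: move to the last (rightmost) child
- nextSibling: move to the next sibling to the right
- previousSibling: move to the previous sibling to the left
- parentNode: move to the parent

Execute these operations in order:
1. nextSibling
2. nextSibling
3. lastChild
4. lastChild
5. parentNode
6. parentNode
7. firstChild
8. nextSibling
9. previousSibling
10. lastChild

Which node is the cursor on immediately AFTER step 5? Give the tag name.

After 1 (nextSibling): section (no-op, stayed)
After 2 (nextSibling): section (no-op, stayed)
After 3 (lastChild): p
After 4 (lastChild): aside
After 5 (parentNode): p

Answer: p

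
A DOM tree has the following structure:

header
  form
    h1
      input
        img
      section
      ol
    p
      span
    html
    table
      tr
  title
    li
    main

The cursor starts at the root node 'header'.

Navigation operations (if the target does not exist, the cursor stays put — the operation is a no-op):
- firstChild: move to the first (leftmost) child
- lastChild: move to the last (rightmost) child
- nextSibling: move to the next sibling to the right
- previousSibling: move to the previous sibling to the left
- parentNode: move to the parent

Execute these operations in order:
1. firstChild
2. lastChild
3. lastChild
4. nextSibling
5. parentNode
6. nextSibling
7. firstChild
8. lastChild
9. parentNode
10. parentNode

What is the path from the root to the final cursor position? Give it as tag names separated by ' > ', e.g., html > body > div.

After 1 (firstChild): form
After 2 (lastChild): table
After 3 (lastChild): tr
After 4 (nextSibling): tr (no-op, stayed)
After 5 (parentNode): table
After 6 (nextSibling): table (no-op, stayed)
After 7 (firstChild): tr
After 8 (lastChild): tr (no-op, stayed)
After 9 (parentNode): table
After 10 (parentNode): form

Answer: header > form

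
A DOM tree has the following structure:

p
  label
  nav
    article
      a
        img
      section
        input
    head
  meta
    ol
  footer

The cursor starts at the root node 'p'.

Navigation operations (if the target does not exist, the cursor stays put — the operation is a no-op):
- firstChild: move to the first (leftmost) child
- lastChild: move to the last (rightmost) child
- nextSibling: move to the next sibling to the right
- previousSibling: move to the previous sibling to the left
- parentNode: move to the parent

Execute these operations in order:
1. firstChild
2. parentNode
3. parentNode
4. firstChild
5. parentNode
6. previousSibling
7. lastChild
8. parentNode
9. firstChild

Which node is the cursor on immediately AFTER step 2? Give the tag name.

After 1 (firstChild): label
After 2 (parentNode): p

Answer: p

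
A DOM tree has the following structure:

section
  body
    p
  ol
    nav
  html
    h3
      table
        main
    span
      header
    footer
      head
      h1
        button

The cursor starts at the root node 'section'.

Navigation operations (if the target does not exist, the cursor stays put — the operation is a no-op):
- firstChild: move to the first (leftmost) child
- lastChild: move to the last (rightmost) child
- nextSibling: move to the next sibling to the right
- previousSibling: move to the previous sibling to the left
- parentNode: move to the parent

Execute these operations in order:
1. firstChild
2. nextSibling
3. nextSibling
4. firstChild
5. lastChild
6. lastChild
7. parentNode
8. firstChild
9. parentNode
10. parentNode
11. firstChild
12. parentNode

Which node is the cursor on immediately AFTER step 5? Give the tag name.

After 1 (firstChild): body
After 2 (nextSibling): ol
After 3 (nextSibling): html
After 4 (firstChild): h3
After 5 (lastChild): table

Answer: table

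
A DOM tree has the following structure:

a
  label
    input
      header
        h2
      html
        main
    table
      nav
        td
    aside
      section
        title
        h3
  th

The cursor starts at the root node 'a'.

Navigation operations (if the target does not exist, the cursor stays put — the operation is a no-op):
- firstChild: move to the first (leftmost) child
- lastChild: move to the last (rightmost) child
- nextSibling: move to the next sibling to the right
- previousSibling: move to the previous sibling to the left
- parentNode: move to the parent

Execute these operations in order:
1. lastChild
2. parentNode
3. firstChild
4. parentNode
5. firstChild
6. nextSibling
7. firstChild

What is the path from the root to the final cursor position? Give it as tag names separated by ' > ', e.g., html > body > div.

After 1 (lastChild): th
After 2 (parentNode): a
After 3 (firstChild): label
After 4 (parentNode): a
After 5 (firstChild): label
After 6 (nextSibling): th
After 7 (firstChild): th (no-op, stayed)

Answer: a > th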